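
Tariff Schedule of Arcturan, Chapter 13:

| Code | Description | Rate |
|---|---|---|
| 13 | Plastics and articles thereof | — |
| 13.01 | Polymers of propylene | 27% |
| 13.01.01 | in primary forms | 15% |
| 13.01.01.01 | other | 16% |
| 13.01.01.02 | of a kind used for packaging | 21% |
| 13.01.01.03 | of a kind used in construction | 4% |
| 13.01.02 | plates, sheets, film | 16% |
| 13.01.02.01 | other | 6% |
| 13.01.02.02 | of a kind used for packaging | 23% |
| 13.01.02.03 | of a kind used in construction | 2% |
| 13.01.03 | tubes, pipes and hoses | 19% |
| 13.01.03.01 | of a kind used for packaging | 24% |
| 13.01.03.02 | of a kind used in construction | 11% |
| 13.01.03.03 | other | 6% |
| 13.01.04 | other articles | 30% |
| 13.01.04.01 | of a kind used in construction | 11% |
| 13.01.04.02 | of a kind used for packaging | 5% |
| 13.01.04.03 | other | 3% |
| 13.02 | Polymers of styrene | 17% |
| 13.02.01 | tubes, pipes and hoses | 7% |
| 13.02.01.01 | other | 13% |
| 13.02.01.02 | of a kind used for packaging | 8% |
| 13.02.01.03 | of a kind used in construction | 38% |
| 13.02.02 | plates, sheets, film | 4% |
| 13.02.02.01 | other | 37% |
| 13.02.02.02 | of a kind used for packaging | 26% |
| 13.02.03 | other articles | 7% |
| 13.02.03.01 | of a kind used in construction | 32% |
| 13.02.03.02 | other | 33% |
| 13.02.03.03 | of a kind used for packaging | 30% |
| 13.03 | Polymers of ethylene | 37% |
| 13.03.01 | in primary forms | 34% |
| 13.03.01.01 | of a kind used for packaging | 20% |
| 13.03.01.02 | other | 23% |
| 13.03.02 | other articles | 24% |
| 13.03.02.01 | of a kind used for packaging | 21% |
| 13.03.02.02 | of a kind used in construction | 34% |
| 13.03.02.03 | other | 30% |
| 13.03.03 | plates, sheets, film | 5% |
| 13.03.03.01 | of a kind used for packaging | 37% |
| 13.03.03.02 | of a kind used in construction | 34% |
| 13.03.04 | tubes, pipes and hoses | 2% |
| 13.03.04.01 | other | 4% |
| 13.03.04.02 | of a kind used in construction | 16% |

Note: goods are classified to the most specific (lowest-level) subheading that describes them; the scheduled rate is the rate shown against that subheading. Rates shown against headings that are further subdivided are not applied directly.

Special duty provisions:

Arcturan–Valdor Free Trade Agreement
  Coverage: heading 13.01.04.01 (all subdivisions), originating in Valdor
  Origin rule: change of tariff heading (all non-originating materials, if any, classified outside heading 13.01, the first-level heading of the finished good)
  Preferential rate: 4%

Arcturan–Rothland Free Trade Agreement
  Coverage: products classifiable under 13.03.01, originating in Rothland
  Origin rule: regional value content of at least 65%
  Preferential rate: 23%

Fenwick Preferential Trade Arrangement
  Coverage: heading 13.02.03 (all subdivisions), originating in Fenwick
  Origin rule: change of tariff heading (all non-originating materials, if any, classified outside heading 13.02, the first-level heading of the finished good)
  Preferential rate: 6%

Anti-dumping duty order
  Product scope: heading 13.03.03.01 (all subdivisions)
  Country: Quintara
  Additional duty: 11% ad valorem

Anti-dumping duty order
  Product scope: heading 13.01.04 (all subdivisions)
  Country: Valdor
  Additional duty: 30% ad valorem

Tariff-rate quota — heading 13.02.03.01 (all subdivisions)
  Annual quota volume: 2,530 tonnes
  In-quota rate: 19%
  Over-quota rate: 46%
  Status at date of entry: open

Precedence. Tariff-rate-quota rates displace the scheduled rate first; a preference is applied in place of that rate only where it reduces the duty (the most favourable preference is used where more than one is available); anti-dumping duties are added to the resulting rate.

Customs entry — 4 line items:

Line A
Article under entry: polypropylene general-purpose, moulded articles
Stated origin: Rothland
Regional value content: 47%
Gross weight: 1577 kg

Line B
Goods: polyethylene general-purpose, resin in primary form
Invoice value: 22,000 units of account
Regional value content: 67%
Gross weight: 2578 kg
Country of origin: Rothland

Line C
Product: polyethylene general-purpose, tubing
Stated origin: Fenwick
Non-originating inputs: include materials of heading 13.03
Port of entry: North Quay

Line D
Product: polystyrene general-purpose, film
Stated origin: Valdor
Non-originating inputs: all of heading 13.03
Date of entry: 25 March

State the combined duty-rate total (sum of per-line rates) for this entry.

67%

Line A: polypropylene → 13.01; moulded articles → 13.01.04; general-purpose → 13.01.04.03. Scheduled 3%. Rothland agreement on 13.03.01: 13.01.04.03 not covered. → 3%.
Line B: polyethylene → 13.03; resin in primary form → 13.03.01; general-purpose → 13.03.01.02. Scheduled 23%. Rothland agreement on 13.03.01: RVC ≥ 65% → 23% available; preference 23% not lower than 23% → no reduction. → 23%.
Line C: polyethylene → 13.03; tubing → 13.03.04; general-purpose → 13.03.04.01. Scheduled 4%. Fenwick agreement on 13.02.03: 13.03.04.01 not covered. → 4%.
Line D: polystyrene → 13.02; film → 13.02.02; general-purpose → 13.02.02.01. Scheduled 37%. Valdor agreement on 13.01.04.01: 13.02.02.01 not covered. → 37%.
Sum: 3% + 23% + 4% + 37% = 67%.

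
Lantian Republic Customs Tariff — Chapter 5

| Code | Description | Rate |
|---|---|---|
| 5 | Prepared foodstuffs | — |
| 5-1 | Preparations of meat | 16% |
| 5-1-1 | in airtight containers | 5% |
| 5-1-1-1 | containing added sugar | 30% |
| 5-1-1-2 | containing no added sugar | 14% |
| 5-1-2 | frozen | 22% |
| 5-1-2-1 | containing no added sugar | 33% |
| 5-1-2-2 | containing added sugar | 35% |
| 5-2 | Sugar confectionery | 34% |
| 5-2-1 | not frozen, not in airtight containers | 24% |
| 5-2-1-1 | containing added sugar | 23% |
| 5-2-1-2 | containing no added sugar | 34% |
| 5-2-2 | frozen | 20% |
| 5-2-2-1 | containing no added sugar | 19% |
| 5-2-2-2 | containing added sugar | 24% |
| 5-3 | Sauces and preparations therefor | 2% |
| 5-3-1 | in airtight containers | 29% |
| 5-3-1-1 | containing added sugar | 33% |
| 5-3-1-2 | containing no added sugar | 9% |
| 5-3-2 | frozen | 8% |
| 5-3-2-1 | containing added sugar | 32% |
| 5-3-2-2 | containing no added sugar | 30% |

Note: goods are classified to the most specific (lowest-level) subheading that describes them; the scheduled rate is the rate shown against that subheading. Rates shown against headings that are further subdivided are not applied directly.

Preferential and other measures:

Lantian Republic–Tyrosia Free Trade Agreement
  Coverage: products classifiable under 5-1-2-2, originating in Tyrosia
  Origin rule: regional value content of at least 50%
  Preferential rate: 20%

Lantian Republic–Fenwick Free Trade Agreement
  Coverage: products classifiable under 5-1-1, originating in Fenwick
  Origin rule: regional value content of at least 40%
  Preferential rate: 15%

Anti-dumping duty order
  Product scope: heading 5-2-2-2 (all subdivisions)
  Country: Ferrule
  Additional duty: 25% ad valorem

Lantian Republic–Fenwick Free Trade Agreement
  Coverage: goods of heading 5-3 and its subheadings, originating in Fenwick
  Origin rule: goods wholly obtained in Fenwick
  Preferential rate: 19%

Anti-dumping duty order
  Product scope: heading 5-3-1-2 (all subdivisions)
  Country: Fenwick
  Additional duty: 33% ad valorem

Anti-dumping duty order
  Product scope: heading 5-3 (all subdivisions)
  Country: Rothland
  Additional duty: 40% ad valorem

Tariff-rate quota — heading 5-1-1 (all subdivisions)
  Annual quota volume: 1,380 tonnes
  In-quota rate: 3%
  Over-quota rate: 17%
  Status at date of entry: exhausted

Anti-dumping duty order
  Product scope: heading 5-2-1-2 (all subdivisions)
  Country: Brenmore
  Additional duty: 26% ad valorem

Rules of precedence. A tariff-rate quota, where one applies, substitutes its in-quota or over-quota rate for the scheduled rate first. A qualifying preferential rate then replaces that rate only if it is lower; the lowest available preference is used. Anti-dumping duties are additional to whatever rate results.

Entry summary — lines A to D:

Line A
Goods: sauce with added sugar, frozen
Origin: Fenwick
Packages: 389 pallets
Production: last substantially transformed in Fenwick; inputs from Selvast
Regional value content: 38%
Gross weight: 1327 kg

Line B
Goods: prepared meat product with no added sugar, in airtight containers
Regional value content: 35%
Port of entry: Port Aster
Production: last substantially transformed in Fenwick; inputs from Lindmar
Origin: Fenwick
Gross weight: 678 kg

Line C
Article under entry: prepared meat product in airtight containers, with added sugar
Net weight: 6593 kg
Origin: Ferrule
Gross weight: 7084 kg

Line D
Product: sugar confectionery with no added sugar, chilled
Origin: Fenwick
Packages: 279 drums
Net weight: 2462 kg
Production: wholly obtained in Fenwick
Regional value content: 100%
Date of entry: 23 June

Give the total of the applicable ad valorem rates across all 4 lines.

100%

Line A: sauce → 5-3; frozen → 5-3-2; with added sugar → 5-3-2-1. Scheduled 32%. Fenwick agreement on 5-1-1: 5-3-2-1 not covered; Fenwick agreement on 5-3: not wholly obtained. → 32%.
Line B: prepared meat product → 5-1; in airtight containers → 5-1-1; with no added sugar → 5-1-1-2. Scheduled 14%. quota on 5-1-1 exhausted → over-quota 17%; Fenwick agreement on 5-1-1: RVC < 40%; Fenwick agreement on 5-3: 5-1-1-2 not covered. → 17%.
Line C: prepared meat product → 5-1; in airtight containers → 5-1-1; with added sugar → 5-1-1-1. Scheduled 30%. quota on 5-1-1 exhausted → over-quota 17%. → 17%.
Line D: sugar confectionery → 5-2; chilled → 5-2-1; with no added sugar → 5-2-1-2. Scheduled 34%. Fenwick agreement on 5-1-1: 5-2-1-2 not covered; Fenwick agreement on 5-3: 5-2-1-2 not covered. → 34%.
Sum: 32% + 17% + 17% + 34% = 100%.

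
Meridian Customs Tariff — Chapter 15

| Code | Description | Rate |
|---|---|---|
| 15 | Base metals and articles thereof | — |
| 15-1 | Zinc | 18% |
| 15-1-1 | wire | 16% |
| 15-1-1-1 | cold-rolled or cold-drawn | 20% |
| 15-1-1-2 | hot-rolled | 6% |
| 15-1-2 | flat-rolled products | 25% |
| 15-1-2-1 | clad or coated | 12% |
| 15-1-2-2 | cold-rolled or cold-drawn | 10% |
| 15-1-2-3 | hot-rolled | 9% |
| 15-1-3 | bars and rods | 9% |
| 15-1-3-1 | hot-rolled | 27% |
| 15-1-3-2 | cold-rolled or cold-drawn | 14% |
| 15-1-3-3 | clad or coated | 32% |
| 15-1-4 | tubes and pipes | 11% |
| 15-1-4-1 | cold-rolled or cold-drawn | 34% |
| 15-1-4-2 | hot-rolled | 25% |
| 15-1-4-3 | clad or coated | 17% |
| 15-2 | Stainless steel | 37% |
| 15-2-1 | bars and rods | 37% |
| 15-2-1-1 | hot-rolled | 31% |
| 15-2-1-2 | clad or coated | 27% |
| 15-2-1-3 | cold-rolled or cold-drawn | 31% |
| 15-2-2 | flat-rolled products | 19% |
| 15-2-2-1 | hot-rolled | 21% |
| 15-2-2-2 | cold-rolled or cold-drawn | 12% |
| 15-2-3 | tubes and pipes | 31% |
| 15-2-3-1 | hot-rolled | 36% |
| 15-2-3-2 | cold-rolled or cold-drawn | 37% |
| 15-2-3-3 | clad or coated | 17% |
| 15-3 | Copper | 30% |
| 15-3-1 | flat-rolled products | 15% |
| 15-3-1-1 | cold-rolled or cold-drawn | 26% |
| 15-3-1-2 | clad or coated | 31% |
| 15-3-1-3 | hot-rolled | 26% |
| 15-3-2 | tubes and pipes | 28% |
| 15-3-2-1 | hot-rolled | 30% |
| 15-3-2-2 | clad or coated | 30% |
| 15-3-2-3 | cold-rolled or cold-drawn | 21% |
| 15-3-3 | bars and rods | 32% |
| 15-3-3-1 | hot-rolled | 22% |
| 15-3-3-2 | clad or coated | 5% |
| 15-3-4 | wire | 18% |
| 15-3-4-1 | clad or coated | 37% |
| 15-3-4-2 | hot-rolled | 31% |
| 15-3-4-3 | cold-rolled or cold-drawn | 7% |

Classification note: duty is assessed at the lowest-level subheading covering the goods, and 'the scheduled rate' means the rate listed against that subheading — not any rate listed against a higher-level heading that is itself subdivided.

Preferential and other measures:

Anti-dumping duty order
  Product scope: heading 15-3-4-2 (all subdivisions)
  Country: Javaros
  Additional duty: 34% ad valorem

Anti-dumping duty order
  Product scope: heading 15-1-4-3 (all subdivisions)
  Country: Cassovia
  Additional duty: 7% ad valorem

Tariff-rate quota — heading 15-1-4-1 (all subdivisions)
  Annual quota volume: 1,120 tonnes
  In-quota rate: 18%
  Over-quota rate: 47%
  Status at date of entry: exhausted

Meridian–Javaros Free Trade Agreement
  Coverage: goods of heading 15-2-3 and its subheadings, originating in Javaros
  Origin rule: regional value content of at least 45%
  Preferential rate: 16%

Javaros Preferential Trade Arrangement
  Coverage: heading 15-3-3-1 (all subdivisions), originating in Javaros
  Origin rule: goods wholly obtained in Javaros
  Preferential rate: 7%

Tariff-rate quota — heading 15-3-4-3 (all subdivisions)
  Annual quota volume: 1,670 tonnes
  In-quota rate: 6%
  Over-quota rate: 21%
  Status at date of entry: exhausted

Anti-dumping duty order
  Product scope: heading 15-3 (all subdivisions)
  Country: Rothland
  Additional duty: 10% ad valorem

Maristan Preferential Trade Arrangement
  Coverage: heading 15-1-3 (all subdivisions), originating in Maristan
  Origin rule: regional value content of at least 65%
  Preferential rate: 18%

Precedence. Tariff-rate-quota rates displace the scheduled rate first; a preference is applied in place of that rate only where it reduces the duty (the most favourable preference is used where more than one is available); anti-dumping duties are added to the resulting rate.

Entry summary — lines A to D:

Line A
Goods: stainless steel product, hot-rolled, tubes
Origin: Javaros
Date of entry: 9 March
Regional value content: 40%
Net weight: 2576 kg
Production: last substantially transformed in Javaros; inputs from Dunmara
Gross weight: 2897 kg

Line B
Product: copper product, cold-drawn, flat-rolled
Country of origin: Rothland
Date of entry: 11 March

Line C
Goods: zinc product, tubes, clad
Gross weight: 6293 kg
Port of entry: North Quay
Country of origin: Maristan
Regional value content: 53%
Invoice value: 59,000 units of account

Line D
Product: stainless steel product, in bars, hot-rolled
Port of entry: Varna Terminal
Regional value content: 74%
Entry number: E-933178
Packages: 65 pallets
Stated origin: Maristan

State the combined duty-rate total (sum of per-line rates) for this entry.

Line A: stainless steel → 15-2; tubes → 15-2-3; hot-rolled → 15-2-3-1. Scheduled 36%. Javaros agreement on 15-2-3: RVC < 45%; Javaros agreement on 15-3-3-1: 15-2-3-1 not covered. → 36%.
Line B: copper → 15-3; flat-rolled → 15-3-1; cold-drawn → 15-3-1-1. Scheduled 26%. anti-dumping (Rothland, 15-3): +10%; total 26% + 10% = 36%. → 36%.
Line C: zinc → 15-1; tubes → 15-1-4; clad → 15-1-4-3. Scheduled 17%. Maristan agreement on 15-1-3: 15-1-4-3 not covered. → 17%.
Line D: stainless steel → 15-2; in bars → 15-2-1; hot-rolled → 15-2-1-1. Scheduled 31%. Maristan agreement on 15-1-3: 15-2-1-1 not covered. → 31%.
Sum: 36% + 36% + 17% + 31% = 120%.

120%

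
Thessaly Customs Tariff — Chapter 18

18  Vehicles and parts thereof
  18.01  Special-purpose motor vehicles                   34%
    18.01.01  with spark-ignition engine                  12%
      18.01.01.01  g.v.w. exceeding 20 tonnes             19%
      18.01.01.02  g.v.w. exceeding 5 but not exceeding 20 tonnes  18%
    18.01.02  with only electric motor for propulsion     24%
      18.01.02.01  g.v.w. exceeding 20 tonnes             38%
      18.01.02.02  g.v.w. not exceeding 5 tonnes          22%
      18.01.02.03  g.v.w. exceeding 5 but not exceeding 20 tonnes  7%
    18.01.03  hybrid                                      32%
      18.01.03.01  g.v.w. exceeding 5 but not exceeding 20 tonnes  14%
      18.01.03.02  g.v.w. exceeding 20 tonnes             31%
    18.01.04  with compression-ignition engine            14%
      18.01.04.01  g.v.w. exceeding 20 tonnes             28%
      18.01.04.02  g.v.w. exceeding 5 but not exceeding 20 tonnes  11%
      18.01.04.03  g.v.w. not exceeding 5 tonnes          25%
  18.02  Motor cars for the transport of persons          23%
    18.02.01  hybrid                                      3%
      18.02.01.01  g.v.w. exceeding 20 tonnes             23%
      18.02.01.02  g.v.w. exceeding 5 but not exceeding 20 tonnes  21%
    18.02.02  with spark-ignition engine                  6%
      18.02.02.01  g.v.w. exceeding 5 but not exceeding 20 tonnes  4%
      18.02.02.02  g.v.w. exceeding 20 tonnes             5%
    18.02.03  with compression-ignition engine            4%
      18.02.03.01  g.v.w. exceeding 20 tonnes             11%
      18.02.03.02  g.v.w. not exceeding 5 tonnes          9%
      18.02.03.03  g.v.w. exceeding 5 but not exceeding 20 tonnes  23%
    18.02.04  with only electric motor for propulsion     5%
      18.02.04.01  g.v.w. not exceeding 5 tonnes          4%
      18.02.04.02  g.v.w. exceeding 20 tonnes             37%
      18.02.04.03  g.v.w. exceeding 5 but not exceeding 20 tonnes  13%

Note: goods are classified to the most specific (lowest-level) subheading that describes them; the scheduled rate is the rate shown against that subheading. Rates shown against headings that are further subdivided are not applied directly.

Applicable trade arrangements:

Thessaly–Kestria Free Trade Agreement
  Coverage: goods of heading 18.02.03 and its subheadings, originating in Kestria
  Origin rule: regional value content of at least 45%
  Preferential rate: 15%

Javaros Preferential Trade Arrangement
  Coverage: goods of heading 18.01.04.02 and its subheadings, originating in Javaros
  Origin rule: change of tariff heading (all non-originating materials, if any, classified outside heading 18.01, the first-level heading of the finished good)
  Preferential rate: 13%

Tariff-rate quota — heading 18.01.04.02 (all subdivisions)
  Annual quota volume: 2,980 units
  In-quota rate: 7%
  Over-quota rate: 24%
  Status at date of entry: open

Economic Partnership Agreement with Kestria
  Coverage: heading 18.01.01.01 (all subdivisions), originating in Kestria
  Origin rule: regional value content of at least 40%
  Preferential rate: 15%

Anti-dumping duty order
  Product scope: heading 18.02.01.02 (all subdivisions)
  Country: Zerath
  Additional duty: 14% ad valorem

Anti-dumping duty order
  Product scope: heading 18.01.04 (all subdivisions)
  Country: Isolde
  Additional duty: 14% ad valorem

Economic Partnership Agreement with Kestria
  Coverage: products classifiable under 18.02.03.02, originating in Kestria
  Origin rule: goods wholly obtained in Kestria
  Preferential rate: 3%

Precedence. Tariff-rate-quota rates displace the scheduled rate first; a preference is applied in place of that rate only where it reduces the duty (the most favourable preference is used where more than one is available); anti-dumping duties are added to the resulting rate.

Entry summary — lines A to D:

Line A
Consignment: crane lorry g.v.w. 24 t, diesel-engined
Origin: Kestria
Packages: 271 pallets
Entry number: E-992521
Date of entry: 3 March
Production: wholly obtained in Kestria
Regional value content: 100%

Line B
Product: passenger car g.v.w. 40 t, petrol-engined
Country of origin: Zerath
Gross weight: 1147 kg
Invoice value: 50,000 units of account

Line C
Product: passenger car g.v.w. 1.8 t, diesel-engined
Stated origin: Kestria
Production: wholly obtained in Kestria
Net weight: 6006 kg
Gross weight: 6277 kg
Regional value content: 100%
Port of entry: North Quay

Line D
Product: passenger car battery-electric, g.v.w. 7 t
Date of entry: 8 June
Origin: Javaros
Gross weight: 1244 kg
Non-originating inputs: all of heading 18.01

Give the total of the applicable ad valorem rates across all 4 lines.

49%

Line A: crane lorry → 18.01; diesel-engined → 18.01.04; g.v.w. 24 t → 18.01.04.01. Scheduled 28%. Kestria agreement on 18.02.03: 18.01.04.01 not covered; Kestria agreement on 18.01.01.01: 18.01.04.01 not covered; Kestria agreement on 18.02.03.02: 18.01.04.01 not covered. → 28%.
Line B: passenger car → 18.02; petrol-engined → 18.02.02; g.v.w. 40 t → 18.02.02.02. Scheduled 5%. No special measure applies. → 5%.
Line C: passenger car → 18.02; diesel-engined → 18.02.03; g.v.w. 1.8 t → 18.02.03.02. Scheduled 9%. Kestria agreement on 18.02.03: RVC ≥ 45% → 15% available; Kestria agreement on 18.01.01.01: 18.02.03.02 not covered; Kestria agreement on 18.02.03.02: wholly obtained → 3% available; preferential 3%. → 3%.
Line D: passenger car → 18.02; battery-electric → 18.02.04; g.v.w. 7 t → 18.02.04.03. Scheduled 13%. Javaros agreement on 18.01.04.02: 18.02.04.03 not covered. → 13%.
Sum: 28% + 5% + 3% + 13% = 49%.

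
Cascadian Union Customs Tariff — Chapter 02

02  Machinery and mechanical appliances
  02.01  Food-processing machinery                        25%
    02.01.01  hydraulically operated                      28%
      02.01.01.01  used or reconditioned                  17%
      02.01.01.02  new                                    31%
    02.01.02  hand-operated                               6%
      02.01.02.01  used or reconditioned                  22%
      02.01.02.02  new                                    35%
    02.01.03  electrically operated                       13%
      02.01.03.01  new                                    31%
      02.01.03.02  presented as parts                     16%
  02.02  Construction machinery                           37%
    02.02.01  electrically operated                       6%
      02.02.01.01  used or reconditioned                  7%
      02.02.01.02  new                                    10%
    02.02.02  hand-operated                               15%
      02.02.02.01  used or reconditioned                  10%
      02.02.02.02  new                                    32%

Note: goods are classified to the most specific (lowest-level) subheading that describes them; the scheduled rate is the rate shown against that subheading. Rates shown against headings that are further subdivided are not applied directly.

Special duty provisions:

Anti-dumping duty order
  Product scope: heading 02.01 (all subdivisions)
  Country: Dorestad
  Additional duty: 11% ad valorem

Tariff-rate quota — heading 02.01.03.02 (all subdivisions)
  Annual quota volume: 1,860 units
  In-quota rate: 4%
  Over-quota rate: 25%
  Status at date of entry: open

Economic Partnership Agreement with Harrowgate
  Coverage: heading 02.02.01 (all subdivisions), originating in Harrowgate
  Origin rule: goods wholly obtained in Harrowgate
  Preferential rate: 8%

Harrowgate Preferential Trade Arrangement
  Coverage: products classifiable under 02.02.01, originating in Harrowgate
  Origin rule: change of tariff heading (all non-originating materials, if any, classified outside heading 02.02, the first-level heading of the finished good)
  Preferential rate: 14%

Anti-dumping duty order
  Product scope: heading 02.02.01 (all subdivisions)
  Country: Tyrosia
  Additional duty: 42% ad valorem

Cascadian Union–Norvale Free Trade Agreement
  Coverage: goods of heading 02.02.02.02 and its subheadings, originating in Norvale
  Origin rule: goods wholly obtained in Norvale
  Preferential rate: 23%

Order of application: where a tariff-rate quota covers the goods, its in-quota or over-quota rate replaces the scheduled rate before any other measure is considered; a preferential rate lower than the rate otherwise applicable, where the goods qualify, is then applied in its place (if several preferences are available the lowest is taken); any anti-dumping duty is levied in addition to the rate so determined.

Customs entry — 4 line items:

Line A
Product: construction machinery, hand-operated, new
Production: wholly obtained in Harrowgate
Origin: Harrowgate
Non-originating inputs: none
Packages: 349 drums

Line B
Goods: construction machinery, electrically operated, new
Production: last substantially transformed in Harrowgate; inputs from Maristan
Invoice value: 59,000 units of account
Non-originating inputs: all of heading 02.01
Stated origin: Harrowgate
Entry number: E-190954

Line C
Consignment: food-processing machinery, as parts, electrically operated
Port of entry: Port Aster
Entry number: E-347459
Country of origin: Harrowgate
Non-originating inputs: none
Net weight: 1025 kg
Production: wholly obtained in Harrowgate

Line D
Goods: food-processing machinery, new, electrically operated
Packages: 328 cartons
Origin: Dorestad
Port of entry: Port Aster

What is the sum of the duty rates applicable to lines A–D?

88%

Line A: construction → 02.02; hand-operated → 02.02.02; new → 02.02.02.02. Scheduled 32%. Harrowgate agreement on 02.02.01: 02.02.02.02 not covered; Harrowgate agreement on 02.02.01: 02.02.02.02 not covered. → 32%.
Line B: construction → 02.02; electrically operated → 02.02.01; new → 02.02.01.02. Scheduled 10%. Harrowgate agreement on 02.02.01: not wholly obtained; Harrowgate agreement on 02.02.01: CTH met → 14% available; preference 14% not lower than 10% → no reduction. → 10%.
Line C: food-processing → 02.01; electrically operated → 02.01.03; as parts → 02.01.03.02. Scheduled 16%. quota on 02.01.03.02 open → in-quota 4%; Harrowgate agreement on 02.02.01: 02.01.03.02 not covered; Harrowgate agreement on 02.02.01: 02.01.03.02 not covered. → 4%.
Line D: food-processing → 02.01; electrically operated → 02.01.03; new → 02.01.03.01. Scheduled 31%. anti-dumping (Dorestad, 02.01): +11%; total 31% + 11% = 42%. → 42%.
Sum: 32% + 10% + 4% + 42% = 88%.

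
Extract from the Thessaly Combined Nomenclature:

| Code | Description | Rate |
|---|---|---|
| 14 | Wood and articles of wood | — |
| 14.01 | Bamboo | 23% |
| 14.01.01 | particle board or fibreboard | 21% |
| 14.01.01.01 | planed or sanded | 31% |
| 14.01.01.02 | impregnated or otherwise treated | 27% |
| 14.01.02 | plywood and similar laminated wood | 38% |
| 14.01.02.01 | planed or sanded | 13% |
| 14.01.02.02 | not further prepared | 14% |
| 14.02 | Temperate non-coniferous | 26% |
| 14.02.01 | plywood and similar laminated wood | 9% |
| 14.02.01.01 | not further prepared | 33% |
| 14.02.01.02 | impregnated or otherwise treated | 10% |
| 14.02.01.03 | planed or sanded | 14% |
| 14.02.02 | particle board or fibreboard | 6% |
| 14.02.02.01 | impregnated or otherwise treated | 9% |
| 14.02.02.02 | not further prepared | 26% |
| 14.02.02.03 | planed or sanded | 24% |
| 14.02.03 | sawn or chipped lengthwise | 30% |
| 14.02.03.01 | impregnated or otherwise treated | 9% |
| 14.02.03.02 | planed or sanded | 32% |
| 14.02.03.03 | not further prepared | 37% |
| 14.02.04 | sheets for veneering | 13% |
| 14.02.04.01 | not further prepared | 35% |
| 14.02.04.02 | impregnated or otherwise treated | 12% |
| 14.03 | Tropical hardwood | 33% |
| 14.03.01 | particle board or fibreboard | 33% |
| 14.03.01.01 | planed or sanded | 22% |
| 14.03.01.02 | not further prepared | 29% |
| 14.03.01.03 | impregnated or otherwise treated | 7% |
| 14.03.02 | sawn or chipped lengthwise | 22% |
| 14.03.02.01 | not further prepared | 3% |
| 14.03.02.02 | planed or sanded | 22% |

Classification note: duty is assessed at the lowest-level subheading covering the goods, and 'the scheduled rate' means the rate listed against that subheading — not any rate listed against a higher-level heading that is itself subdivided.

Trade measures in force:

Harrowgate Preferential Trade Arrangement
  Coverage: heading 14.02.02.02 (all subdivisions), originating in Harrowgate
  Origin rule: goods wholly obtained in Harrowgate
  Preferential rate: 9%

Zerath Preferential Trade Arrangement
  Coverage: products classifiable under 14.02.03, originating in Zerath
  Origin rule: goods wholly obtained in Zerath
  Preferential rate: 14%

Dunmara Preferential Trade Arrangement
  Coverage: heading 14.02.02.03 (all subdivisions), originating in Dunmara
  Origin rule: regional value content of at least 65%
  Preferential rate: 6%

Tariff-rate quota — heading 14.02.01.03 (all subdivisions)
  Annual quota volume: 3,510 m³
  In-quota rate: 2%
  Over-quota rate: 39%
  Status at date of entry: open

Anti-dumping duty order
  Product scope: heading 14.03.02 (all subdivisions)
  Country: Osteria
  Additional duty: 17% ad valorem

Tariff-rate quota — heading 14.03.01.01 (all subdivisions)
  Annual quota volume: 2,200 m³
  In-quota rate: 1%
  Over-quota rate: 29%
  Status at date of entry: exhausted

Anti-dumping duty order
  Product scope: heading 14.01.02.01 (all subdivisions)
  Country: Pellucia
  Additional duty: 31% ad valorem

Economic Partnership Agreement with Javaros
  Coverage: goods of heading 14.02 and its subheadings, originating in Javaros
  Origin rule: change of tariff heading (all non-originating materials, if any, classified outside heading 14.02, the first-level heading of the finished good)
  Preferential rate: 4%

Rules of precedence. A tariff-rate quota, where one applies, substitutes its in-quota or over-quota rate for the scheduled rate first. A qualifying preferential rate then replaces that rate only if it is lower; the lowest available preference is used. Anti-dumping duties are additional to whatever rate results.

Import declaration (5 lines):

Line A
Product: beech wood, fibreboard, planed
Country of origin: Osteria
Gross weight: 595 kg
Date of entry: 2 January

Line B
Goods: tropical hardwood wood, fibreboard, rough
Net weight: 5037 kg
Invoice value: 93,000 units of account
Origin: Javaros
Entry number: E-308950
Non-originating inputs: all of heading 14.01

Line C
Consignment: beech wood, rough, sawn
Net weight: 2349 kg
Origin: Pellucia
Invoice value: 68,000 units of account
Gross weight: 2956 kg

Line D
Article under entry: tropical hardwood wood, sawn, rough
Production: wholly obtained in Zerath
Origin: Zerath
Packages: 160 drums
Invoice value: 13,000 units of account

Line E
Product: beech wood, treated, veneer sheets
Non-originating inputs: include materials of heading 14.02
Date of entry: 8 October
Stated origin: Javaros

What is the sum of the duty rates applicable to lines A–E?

Line A: beech → 14.02; fibreboard → 14.02.02; planed → 14.02.02.03. Scheduled 24%. No special measure applies. → 24%.
Line B: tropical hardwood → 14.03; fibreboard → 14.03.01; rough → 14.03.01.02. Scheduled 29%. Javaros agreement on 14.02: 14.03.01.02 not covered. → 29%.
Line C: beech → 14.02; sawn → 14.02.03; rough → 14.02.03.03. Scheduled 37%. No special measure applies. → 37%.
Line D: tropical hardwood → 14.03; sawn → 14.03.02; rough → 14.03.02.01. Scheduled 3%. Zerath agreement on 14.02.03: 14.03.02.01 not covered. → 3%.
Line E: beech → 14.02; veneer sheets → 14.02.04; treated → 14.02.04.02. Scheduled 12%. Javaros agreement on 14.02: CTH not met. → 12%.
Sum: 24% + 29% + 37% + 3% + 12% = 105%.

105%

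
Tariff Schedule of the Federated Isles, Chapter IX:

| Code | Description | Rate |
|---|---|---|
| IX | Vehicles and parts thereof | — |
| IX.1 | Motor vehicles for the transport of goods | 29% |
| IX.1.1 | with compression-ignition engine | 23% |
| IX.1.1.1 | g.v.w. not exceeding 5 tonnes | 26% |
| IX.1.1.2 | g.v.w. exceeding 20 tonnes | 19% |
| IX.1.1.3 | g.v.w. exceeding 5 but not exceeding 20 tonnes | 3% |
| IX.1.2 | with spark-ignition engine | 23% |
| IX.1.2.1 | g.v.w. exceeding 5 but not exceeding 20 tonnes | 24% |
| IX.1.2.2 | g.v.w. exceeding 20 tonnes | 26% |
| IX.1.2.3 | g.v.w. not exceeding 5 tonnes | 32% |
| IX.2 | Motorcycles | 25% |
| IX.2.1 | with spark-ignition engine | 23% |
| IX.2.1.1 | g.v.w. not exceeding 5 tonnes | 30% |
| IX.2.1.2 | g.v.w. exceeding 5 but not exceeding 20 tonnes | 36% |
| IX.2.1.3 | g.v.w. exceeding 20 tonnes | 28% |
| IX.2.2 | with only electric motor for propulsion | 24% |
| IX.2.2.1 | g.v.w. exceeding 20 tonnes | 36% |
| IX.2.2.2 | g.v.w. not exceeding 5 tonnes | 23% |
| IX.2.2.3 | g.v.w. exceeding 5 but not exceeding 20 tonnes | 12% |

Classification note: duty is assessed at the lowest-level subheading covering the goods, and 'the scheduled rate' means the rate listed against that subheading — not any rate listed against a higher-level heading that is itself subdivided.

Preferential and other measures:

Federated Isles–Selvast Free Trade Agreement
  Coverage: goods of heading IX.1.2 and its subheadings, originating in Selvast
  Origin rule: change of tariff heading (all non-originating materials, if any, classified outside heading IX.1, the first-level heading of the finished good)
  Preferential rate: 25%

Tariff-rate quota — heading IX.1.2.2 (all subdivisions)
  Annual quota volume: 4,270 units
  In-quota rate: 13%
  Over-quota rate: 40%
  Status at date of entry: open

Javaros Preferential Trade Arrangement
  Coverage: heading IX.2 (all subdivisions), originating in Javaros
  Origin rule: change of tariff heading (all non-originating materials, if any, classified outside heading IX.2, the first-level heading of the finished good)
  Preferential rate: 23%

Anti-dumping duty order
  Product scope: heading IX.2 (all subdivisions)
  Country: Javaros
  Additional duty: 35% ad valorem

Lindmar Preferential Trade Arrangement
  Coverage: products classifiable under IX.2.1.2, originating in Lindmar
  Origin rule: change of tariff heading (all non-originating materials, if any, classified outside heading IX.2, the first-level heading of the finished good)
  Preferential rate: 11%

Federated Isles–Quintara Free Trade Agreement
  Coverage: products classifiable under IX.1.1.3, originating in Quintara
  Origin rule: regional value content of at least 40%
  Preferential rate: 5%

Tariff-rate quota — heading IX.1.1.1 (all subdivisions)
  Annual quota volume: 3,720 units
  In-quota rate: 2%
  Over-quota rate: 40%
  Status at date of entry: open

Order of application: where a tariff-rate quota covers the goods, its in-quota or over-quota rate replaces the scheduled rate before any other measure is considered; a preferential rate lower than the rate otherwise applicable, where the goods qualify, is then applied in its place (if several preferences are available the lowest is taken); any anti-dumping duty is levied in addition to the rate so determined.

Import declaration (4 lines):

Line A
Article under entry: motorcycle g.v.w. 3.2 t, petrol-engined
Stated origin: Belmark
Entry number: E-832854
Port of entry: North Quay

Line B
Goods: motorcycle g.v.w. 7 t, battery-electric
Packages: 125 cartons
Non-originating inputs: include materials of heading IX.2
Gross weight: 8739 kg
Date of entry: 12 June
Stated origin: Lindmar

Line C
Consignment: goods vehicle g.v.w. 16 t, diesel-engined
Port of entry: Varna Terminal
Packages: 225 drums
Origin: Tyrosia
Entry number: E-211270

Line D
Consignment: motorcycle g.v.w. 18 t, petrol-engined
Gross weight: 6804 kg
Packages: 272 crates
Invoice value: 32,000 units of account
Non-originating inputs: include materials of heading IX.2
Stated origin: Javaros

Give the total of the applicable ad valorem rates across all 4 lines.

116%

Line A: motorcycle → IX.2; petrol-engined → IX.2.1; g.v.w. 3.2 t → IX.2.1.1. Scheduled 30%. No special measure applies. → 30%.
Line B: motorcycle → IX.2; battery-electric → IX.2.2; g.v.w. 7 t → IX.2.2.3. Scheduled 12%. Lindmar agreement on IX.2.1.2: IX.2.2.3 not covered. → 12%.
Line C: goods vehicle → IX.1; diesel-engined → IX.1.1; g.v.w. 16 t → IX.1.1.3. Scheduled 3%. No special measure applies. → 3%.
Line D: motorcycle → IX.2; petrol-engined → IX.2.1; g.v.w. 18 t → IX.2.1.2. Scheduled 36%. Javaros agreement on IX.2: CTH not met; anti-dumping (Javaros, IX.2): +35%; total 36% + 35% = 71%. → 71%.
Sum: 30% + 12% + 3% + 71% = 116%.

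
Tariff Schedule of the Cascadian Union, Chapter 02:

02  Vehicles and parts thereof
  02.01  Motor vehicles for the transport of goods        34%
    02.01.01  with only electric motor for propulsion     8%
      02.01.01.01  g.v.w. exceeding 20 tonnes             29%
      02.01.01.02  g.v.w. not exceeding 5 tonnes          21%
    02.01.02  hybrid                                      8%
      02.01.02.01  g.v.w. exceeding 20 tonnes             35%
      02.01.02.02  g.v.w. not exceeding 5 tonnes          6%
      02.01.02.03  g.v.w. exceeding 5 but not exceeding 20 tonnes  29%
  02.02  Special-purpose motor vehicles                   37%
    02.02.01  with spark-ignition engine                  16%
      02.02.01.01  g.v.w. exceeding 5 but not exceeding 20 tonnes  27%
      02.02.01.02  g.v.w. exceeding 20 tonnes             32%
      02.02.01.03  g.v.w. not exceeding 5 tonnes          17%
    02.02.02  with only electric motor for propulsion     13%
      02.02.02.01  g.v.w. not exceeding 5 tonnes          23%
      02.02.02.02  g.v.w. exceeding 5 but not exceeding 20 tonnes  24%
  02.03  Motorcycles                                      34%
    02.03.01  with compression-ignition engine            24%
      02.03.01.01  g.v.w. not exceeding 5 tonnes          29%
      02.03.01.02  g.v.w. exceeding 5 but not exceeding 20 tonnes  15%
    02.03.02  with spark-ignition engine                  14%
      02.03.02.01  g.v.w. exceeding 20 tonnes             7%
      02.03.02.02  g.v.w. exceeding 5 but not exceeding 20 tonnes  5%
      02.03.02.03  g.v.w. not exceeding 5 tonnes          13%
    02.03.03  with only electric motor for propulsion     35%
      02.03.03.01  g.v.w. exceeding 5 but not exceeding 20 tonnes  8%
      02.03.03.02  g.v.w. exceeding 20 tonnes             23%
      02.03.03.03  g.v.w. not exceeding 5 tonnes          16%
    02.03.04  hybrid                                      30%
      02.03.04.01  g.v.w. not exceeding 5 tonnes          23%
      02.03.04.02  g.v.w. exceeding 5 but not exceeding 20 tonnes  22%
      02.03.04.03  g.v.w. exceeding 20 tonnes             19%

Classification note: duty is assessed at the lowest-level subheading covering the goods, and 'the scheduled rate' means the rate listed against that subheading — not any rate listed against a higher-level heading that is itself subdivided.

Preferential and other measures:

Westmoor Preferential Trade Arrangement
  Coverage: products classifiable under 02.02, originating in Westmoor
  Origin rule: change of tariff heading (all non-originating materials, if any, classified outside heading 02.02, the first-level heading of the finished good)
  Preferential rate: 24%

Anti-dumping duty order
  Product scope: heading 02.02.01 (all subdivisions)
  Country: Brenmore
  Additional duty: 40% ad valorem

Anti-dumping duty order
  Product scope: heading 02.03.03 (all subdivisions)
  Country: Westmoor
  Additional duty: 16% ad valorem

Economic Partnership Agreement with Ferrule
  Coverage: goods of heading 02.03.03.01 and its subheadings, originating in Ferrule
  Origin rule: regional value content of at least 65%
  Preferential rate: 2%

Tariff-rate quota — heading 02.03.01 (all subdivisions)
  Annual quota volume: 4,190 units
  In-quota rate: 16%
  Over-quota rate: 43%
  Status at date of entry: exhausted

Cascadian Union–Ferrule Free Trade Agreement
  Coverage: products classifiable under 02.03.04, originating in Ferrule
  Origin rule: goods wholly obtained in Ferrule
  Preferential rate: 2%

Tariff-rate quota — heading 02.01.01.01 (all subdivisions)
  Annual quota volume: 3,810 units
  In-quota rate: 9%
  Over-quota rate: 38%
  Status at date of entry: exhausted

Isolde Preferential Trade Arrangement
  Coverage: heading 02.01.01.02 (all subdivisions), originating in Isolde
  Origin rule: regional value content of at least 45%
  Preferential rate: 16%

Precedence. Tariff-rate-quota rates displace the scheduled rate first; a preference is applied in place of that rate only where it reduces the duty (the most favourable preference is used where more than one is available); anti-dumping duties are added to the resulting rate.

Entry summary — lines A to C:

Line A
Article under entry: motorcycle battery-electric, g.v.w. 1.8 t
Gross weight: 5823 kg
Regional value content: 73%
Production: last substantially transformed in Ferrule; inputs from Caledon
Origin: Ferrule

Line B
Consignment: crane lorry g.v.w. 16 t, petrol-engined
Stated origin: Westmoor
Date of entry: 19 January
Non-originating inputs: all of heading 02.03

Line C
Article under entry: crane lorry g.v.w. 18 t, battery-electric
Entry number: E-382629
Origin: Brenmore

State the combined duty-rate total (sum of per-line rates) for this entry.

Line A: motorcycle → 02.03; battery-electric → 02.03.03; g.v.w. 1.8 t → 02.03.03.03. Scheduled 16%. Ferrule agreement on 02.03.03.01: 02.03.03.03 not covered; Ferrule agreement on 02.03.04: 02.03.03.03 not covered. → 16%.
Line B: crane lorry → 02.02; petrol-engined → 02.02.01; g.v.w. 16 t → 02.02.01.01. Scheduled 27%. Westmoor agreement on 02.02: CTH met → 24% available; preferential 24%. → 24%.
Line C: crane lorry → 02.02; battery-electric → 02.02.02; g.v.w. 18 t → 02.02.02.02. Scheduled 24%. No special measure applies. → 24%.
Sum: 16% + 24% + 24% = 64%.

64%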